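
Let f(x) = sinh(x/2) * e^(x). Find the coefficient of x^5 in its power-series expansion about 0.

121/3840

Multiply the two series term by term and collect like powers.
f(0) = 0
f′(0) = 1/2
f′′(0) = 1
f′′′(0) = 13/8
f^(4)(0) = 5/2
f^(5)(0) = 121/32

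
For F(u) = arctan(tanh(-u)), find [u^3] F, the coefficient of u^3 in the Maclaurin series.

2/3

Let u equal the inner series; expand the outer function in u and truncate.
[u^0] = 0;  [u^1] = -1;  [u^2] = 0;  [u^3] = 2/3.
So c_3 = F′′′(0)/3! = 2/3.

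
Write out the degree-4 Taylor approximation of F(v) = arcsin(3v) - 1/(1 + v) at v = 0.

Expand each term separately and add.

-v^4 + 11*v^3/2 - v^2 + 4*v - 1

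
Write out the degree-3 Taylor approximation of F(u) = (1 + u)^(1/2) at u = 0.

u^3/16 - u^2/8 + u/2 + 1

F(0) = 1
F′(0) = 1/2
F′′(0) = -1/4
F′′′(0) = 3/8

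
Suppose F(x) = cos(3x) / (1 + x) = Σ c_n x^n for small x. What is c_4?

-1/8

Multiply the two series term by term and collect like powers.
F(0) = 1
F′(0) = -1
F′′(0) = -7
F′′′(0) = 21
F^(4)(0) = -3
So c_4 = F^(4)(0)/4! = -1/8.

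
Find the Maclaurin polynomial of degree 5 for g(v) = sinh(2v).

4*v^5/15 + 4*v^3/3 + 2*v

g(0) = 0
g′(0) = 2
g′′(0) = 0
g′′′(0) = 8
g^(4)(0) = 0
g^(5)(0) = 32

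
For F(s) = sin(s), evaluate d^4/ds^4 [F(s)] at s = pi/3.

sqrt(3)/2

Use the known series and substitute for the argument.
From the series, [(s - pi/3)^4] F = sqrt(3)/48; multiply by 4! = 24 to get sqrt(3)/2.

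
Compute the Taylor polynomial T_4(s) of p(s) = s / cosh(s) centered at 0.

Divide the numerator series by the denominator series (power-series long division).

-s^3/2 + s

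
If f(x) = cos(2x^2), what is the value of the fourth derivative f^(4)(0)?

-48

The coefficient of x^4 in the expansion is -2, so f^(4)(0) = 4! * (-2) = -48.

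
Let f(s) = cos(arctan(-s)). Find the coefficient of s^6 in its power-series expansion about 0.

Compose series: expand the inner function first, then feed it into the outer expansion.
f(0) = 1
f′(0) = 0
f′′(0) = -1
f′′′(0) = 0
f^(4)(0) = 9
f^(5)(0) = 0
f^(6)(0) = -225
The Taylor polynomial is Σ f^(k)(0)/k! · s^k.

-5/16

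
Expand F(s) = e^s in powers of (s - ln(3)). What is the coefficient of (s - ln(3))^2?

3/2

[(s - ln(3))^0] = 3;  [(s - ln(3))^1] = 3;  [(s - ln(3))^2] = 3/2.
So c_2 = F′′(ln(3))/2! = 3/2.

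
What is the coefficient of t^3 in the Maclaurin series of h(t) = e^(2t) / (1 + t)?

Multiply the two series term by term and collect like powers.
h(0) = 1
h′(0) = 1
h′′(0) = 2
h′′′(0) = 2

1/3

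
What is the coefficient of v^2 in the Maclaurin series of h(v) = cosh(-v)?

[v^0] = 1;  [v^1] = 0;  [v^2] = 1/2.
So c_2 = h′′(0)/2! = 1/2.

1/2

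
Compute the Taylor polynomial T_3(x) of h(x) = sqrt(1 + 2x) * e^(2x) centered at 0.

17*x^3/6 + 7*x^2/2 + 3*x + 1

Expand each factor separately, then convolve coefficients.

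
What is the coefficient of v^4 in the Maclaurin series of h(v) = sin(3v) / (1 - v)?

-3/2

Take the Cauchy product of the two expansions.
h(0) = 0
h′(0) = 3
h′′(0) = 6
h′′′(0) = -9
h^(4)(0) = -36
The Taylor polynomial is Σ h^(k)(0)/k! · v^k.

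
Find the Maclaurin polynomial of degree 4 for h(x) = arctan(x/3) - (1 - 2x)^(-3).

Add the two expansions coefficient-wise.
h(0) = -1
h′(0) = -17/3
h′′(0) = -48
h′′′(0) = -12962/27
h^(4)(0) = -5760
Dividing each by k! gives the coefficients c_0, ..., c_4.

-240*x^4 - 6481*x^3/81 - 24*x^2 - 17*x/3 - 1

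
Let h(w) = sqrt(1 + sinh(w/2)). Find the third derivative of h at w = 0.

7/64

Substitute the inner expansion into the outer series and collect powers.
The coefficient of w^3 in the expansion is 7/384, so h′′′(0) = 3! * (7/384) = 7/64.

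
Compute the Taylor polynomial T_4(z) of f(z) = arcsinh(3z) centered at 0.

-9*z^3/2 + 3*z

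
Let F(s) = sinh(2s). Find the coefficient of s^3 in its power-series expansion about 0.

4/3

Use the known series and substitute for the argument.
F(0) = 0
F′(0) = 2
F′′(0) = 0
F′′′(0) = 8
So c_3 = F′′′(0)/3! = 4/3.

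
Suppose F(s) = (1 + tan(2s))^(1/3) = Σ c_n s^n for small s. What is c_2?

Plug the Maclaurin series of the inner function into that of the outer and collect terms.
F(0) = 1
F′(0) = 2/3
F′′(0) = -8/9
So c_2 = F′′(0)/2! = -4/9.

-4/9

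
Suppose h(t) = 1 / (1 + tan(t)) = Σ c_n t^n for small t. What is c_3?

Expand as Σ (-1)^k u^k with u equal to the inner function's series.
So c_3 = h′′′(0)/3! = -4/3.

-4/3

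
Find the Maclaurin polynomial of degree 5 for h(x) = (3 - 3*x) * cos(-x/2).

-x^5/128 + x^4/128 + 3*x^3/8 - 3*x^2/8 - 3*x + 3

Shift and add copies of the series according to the polynomial's terms.
h(0) = 3
h′(0) = -3
h′′(0) = -3/4
h′′′(0) = 9/4
h^(4)(0) = 3/16
h^(5)(0) = -15/16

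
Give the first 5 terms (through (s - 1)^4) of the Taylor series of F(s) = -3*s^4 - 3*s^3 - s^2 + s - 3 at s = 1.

Compute the successive derivatives at the expansion point and divide by k!.
[(s - 1)^0] = -9;  [(s - 1)^1] = -22;  [(s - 1)^2] = -28;  [(s - 1)^3] = -15;  [(s - 1)^4] = -3.

-3*(s - 1)^4 - 15*(s - 1)^3 - 28*(s - 1)^2 - 22*(s - 1) - 9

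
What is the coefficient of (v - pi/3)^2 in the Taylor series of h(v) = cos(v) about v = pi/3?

[(v - pi/3)^0] = 1/2;  [(v - pi/3)^1] = -sqrt(3)/2;  [(v - pi/3)^2] = -1/4.
So c_2 = h′′(pi/3)/2! = -1/4.

-1/4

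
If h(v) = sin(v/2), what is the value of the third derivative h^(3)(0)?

Compute the successive derivatives at the expansion point and divide by k!.
The coefficient of v^3 in the expansion is -1/48, so h′′′(0) = 3! * (-1/48) = -1/8.

-1/8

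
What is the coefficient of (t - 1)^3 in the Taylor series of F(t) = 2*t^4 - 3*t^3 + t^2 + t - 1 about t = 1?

5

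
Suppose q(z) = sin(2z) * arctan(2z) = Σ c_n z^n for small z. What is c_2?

4

Write out both Maclaurin series and multiply, keeping only the needed powers.
q(0) = 0
q′(0) = 0
q′′(0) = 8
Then c_k = q^(k)(0)/k! gives each Taylor coefficient.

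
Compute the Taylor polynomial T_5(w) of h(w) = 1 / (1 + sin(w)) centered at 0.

Use the geometric series for the reciprocal, then substitute.
h(0) = 1
h′(0) = -1
h′′(0) = 2
h′′′(0) = -5
h^(4)(0) = 16
h^(5)(0) = -61

-61*w^5/120 + 2*w^4/3 - 5*w^3/6 + w^2 - w + 1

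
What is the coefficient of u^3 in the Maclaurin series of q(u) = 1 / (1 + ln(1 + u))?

-7/3

Write 1/(1+u) = 1 - u + u^2 - u^3 + ... and substitute the series for u.
[u^0] = 1;  [u^1] = -1;  [u^2] = 3/2;  [u^3] = -7/3.
So c_3 = q′′′(0)/3! = -7/3.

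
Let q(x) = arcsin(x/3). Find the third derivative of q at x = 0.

1/27

Differentiate repeatedly and evaluate at the center.
From the series, [x^3] q = 1/162; multiply by 3! = 6 to get 1/27.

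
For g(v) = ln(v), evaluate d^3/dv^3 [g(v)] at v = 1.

From the series, [(v - 1)^3] g = 1/3; multiply by 3! = 6 to get 2.

2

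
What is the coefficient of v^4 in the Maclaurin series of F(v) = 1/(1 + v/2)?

c_4 = F^(4)(0)/4! = 1/16.

1/16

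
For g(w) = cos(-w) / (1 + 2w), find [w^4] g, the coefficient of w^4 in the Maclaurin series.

Take the Cauchy product of the two expansions.

337/24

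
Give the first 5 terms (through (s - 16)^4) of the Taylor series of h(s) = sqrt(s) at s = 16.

h(16) = 4
h′(16) = 1/8
h′′(16) = -1/256
h′′′(16) = 3/8192
h^(4)(16) = -15/262144
Dividing each by k! gives the coefficients c_0, ..., c_4.

-5*(s - 16)^4/2097152 + (s - 16)^3/16384 - (s - 16)^2/512 + (s - 16)/8 + 4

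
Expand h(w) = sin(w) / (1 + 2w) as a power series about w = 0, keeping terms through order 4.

-23*w^4/3 + 23*w^3/6 - 2*w^2 + w

Expand each factor separately, then convolve coefficients.
h(0) = 0
h′(0) = 1
h′′(0) = -4
h′′′(0) = 23
h^(4)(0) = -184
Dividing each by k! gives the coefficients c_0, ..., c_4.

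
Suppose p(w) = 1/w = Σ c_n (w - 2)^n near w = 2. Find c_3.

-1/16

p(2) = 1/2
p′(2) = -1/4
p′′(2) = 1/4
p′′′(2) = -3/8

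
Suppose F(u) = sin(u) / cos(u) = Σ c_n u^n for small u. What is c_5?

Invert the denominator's series and multiply.
F(0) = 0
F′(0) = 1
F′′(0) = 0
F′′′(0) = 2
F^(4)(0) = 0
F^(5)(0) = 16

2/15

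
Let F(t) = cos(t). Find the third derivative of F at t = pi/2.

1

Differentiate repeatedly and evaluate at the center.
The coefficient of (t - pi/2)^3 in the expansion is 1/6, so F′′′(pi/2) = 3! * (1/6) = 1.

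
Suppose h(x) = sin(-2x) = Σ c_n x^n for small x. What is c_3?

4/3

h(0) = 0
h′(0) = -2
h′′(0) = 0
h′′′(0) = 8
So c_3 = h′′′(0)/3! = 4/3.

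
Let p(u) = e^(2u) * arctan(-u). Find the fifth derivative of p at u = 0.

-24

Write out both Maclaurin series and multiply, keeping only the needed powers.
From the series, [u^5] p = -1/5; multiply by 5! = 120 to get -24.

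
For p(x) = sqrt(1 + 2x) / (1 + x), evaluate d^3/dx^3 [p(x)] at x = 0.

Write out both Maclaurin series and multiply, keeping only the needed powers.
The coefficient of x^3 in the expansion is 1, so p′′′(0) = 3! * (1) = 6.

6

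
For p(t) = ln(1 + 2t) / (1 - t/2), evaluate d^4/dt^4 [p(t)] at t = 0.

-70

Write out both Maclaurin series and multiply, keeping only the needed powers.
The coefficient of t^4 in the expansion is -35/12, so p^(4)(0) = 4! * (-35/12) = -70.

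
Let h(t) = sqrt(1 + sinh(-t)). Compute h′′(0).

-1/4

Let u equal the inner series; expand the outer function in u and truncate.
The coefficient of t^2 in the expansion is -1/8, so h′′(0) = 2! * (-1/8) = -1/4.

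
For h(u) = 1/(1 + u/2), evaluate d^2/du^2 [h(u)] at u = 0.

Apply the Taylor formula c_k = f^(k)(a)/k!.
From the series, [u^2] h = 1/4; multiply by 2! = 2 to get 1/2.

1/2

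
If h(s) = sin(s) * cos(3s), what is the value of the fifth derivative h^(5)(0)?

Multiply the two series term by term and collect like powers.
The coefficient of s^5 in the expansion is 62/15, so h^(5)(0) = 5! * (62/15) = 496.

496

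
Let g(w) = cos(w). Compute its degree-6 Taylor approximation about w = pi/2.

-(w - pi/2)^5/120 + (w - pi/2)^3/6 - (w - pi/2)

g(pi/2) = 0
g′(pi/2) = -1
g′′(pi/2) = 0
g′′′(pi/2) = 1
g^(4)(pi/2) = 0
g^(5)(pi/2) = -1
g^(6)(pi/2) = 0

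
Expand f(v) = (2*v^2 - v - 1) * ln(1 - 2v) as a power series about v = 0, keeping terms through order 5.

Shift and add copies of the series according to the polynomial's terms.
f(0) = 0
f′(0) = 2
f′′(0) = 8
f′′′(0) = 4
f^(4)(0) = 64
f^(5)(0) = 608
The Taylor polynomial is Σ f^(k)(0)/k! · v^k.

76*v^5/15 + 8*v^4/3 + 2*v^3/3 + 4*v^2 + 2*v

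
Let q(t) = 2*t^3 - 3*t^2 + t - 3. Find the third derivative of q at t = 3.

12

The coefficient of (t - 3)^3 in the expansion is 2, so q′′′(3) = 3! * (2) = 12.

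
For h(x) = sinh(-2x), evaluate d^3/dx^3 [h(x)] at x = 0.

-8

The coefficient of x^3 in the expansion is -4/3, so h′′′(0) = 3! * (-4/3) = -8.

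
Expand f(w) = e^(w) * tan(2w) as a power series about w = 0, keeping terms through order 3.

Write out both Maclaurin series and multiply, keeping only the needed powers.
f(0) = 0
f′(0) = 2
f′′(0) = 4
f′′′(0) = 22

11*w^3/3 + 2*w^2 + 2*w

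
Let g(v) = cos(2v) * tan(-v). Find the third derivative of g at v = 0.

Write out both Maclaurin series and multiply, keeping only the needed powers.
The coefficient of v^3 in the expansion is 5/3, so g′′′(0) = 3! * (5/3) = 10.

10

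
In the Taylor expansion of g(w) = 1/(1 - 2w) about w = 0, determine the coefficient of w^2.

4

g(0) = 1
g′(0) = 2
g′′(0) = 8
Dividing each by k! gives the coefficients c_0, ..., c_2.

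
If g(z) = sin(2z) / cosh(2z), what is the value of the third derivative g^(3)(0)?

-32

Write the quotient as an unknown series and match coefficients against numerator = denominator · series.
The coefficient of z^3 in the expansion is -16/3, so g′′′(0) = 3! * (-16/3) = -32.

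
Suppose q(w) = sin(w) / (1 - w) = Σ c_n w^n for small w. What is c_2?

1

Write out both Maclaurin series and multiply, keeping only the needed powers.
q(0) = 0
q′(0) = 1
q′′(0) = 2
Then c_k = q^(k)(0)/k! gives each Taylor coefficient.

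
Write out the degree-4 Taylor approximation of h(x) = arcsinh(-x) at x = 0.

x^3/6 - x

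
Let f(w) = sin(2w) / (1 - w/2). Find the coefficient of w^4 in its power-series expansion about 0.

-5/12

Multiply the two series term by term and collect like powers.
[w^0] = 0;  [w^1] = 2;  [w^2] = 1;  [w^3] = -5/6;  [w^4] = -5/12.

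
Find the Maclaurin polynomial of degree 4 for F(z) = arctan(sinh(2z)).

-4*z^3/3 + 2*z

Plug the Maclaurin series of the inner function into that of the outer and collect terms.
F(0) = 0
F′(0) = 2
F′′(0) = 0
F′′′(0) = -8
F^(4)(0) = 0
The Taylor polynomial is Σ F^(k)(0)/k! · z^k.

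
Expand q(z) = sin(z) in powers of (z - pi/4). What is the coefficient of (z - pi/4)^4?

Compute the successive derivatives at the expansion point and divide by k!.
So c_4 = q^(4)(pi/4)/4! = sqrt(2)/48.

sqrt(2)/48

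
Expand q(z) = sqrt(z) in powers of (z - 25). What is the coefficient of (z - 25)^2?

-1/1000

q(25) = 5
q′(25) = 1/10
q′′(25) = -1/500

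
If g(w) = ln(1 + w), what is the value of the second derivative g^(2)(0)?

From the series, [w^2] g = -1/2; multiply by 2! = 2 to get -1.

-1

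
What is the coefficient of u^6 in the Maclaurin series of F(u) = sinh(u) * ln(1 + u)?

19/72

Multiply the two series term by term and collect like powers.
[u^0] = 0;  [u^1] = 0;  [u^2] = 1;  [u^3] = -1/2;  [u^4] = 1/2;  [u^5] = -1/3;  [u^6] = 19/72.
So c_6 = F^(6)(0)/6! = 19/72.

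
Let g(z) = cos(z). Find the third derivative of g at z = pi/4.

Use the known series and substitute for the argument.
From the series, [(z - pi/4)^3] g = sqrt(2)/12; multiply by 3! = 6 to get sqrt(2)/2.

sqrt(2)/2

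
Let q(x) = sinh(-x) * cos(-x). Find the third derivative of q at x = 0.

Multiply the two series term by term and collect like powers.
The coefficient of x^3 in the expansion is 1/3, so q′′′(0) = 3! * (1/3) = 2.

2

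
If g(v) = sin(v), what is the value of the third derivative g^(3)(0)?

Apply the Taylor formula c_k = f^(k)(a)/k!.
The coefficient of v^3 in the expansion is -1/6, so g′′′(0) = 3! * (-1/6) = -1.

-1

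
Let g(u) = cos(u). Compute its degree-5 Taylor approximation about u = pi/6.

-(u - pi/6)^5/240 + sqrt(3)*(u - pi/6)^4/48 + (u - pi/6)^3/12 - sqrt(3)*(u - pi/6)^2/4 - (u - pi/6)/2 + sqrt(3)/2

[(u - pi/6)^0] = sqrt(3)/2;  [(u - pi/6)^1] = -1/2;  [(u - pi/6)^2] = -sqrt(3)/4;  [(u - pi/6)^3] = 1/12;  [(u - pi/6)^4] = sqrt(3)/48;  [(u - pi/6)^5] = -1/240.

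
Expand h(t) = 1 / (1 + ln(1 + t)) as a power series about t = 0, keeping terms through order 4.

Write 1/(1+u) = 1 - u + u^2 - u^3 + ... and substitute the series for u.
h(0) = 1
h′(0) = -1
h′′(0) = 3
h′′′(0) = -14
h^(4)(0) = 88

11*t^4/3 - 7*t^3/3 + 3*t^2/2 - t + 1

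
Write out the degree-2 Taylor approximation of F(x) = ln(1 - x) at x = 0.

-x^2/2 - x

F(0) = 0
F′(0) = -1
F′′(0) = -1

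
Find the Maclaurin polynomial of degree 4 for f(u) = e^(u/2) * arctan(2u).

-31*u^4/24 - 29*u^3/12 + u^2 + 2*u

Expand each factor separately, then convolve coefficients.
f(0) = 0
f′(0) = 2
f′′(0) = 2
f′′′(0) = -29/2
f^(4)(0) = -31
The Taylor polynomial is Σ f^(k)(0)/k! · u^k.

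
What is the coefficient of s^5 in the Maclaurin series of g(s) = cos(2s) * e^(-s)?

Write out both Maclaurin series and multiply, keeping only the needed powers.
g(0) = 1
g′(0) = -1
g′′(0) = -3
g′′′(0) = 11
g^(4)(0) = -7
g^(5)(0) = -41
So c_5 = g^(5)(0)/5! = -41/120.

-41/120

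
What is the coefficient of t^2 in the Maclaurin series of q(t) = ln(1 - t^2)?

Use the known series and substitute for the argument.
[t^0] = 0;  [t^1] = 0;  [t^2] = -1.

-1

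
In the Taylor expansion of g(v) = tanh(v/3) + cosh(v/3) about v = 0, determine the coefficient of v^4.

Expand each term separately and add.
g(0) = 1
g′(0) = 1/3
g′′(0) = 1/9
g′′′(0) = -2/27
g^(4)(0) = 1/81

1/1944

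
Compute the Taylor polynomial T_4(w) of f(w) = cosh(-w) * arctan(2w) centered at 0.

Expand each factor separately, then convolve coefficients.
f(0) = 0
f′(0) = 2
f′′(0) = 0
f′′′(0) = -10
f^(4)(0) = 0

-5*w^3/3 + 2*w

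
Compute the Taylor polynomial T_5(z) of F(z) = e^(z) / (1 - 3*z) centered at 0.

Multiply the numerator's expansion by the denominator's geometric series.
F(0) = 1
F′(0) = 4
F′′(0) = 25
F′′′(0) = 226
F^(4)(0) = 2713
F^(5)(0) = 40696

5087*z^5/15 + 2713*z^4/24 + 113*z^3/3 + 25*z^2/2 + 4*z + 1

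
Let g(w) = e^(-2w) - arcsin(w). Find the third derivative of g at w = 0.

Expand each term separately and add.
From the series, [w^3] g = -3/2; multiply by 3! = 6 to get -9.

-9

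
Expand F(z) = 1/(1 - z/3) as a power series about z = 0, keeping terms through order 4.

F(0) = 1
F′(0) = 1/3
F′′(0) = 2/9
F′′′(0) = 2/9
F^(4)(0) = 8/27
The Taylor polynomial is Σ F^(k)(0)/k! · z^k.

z^4/81 + z^3/27 + z^2/9 + z/3 + 1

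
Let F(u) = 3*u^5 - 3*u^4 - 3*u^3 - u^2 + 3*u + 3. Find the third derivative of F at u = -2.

846

The coefficient of (u + 2)^3 in the expansion is 141, so F′′′(-2) = 3! * (141) = 846.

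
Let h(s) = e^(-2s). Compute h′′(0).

4

From the series, [s^2] h = 2; multiply by 2! = 2 to get 4.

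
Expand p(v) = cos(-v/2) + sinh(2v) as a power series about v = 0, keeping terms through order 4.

Combine the two series term by term.
[v^0] = 1;  [v^1] = 2;  [v^2] = -1/8;  [v^3] = 4/3;  [v^4] = 1/384.

v^4/384 + 4*v^3/3 - v^2/8 + 2*v + 1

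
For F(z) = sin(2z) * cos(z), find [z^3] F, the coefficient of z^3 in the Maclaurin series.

-7/3

Multiply the two series term by term and collect like powers.
F(0) = 0
F′(0) = 2
F′′(0) = 0
F′′′(0) = -14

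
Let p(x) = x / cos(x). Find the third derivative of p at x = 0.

3

Write the quotient as an unknown series and match coefficients against numerator = denominator · series.
The coefficient of x^3 in the expansion is 1/2, so p′′′(0) = 3! * (1/2) = 3.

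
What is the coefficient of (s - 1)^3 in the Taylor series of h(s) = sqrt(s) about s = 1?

1/16

Apply the Taylor formula c_k = f^(k)(a)/k!.
[(s - 1)^0] = 1;  [(s - 1)^1] = 1/2;  [(s - 1)^2] = -1/8;  [(s - 1)^3] = 1/16.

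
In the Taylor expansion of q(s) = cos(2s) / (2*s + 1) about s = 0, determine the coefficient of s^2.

Expand 1/(denominator) as a geometric series and multiply by the numerator's series.
q(0) = 1
q′(0) = -2
q′′(0) = 4
So c_2 = q′′(0)/2! = 2.

2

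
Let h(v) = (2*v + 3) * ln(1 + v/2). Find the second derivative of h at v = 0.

Multiply each power in the prefactor through the base expansion.
The coefficient of v^2 in the expansion is 5/8, so h′′(0) = 2! * (5/8) = 5/4.

5/4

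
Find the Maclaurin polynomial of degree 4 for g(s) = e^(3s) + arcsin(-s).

Combine the two series term by term.

27*s^4/8 + 13*s^3/3 + 9*s^2/2 + 2*s + 1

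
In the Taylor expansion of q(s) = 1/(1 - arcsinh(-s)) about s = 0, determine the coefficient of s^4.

Compose series: expand the inner function first, then feed it into the outer expansion.
q(0) = 1
q′(0) = -1
q′′(0) = 2
q′′′(0) = -5
q^(4)(0) = 16

2/3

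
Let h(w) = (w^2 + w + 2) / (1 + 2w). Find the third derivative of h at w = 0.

Shift and add copies of the series according to the polynomial's terms.
From the series, [w^3] h = -14; multiply by 3! = 6 to get -84.

-84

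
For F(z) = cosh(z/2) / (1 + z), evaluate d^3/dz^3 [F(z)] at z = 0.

Write out both Maclaurin series and multiply, keeping only the needed powers.
The coefficient of z^3 in the expansion is -9/8, so F′′′(0) = 3! * (-9/8) = -27/4.

-27/4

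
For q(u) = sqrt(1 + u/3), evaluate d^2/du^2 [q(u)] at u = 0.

Differentiate repeatedly and evaluate at the center.
The coefficient of u^2 in the expansion is -1/72, so q′′(0) = 2! * (-1/72) = -1/36.

-1/36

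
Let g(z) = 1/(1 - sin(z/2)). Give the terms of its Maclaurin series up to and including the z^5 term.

61*z^5/3840 + z^4/24 + 5*z^3/48 + z^2/4 + z/2 + 1

Compose series: expand the inner function first, then feed it into the outer expansion.
g(0) = 1
g′(0) = 1/2
g′′(0) = 1/2
g′′′(0) = 5/8
g^(4)(0) = 1
g^(5)(0) = 61/32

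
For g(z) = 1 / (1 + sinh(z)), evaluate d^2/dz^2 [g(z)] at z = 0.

2

Write 1/(1+u) = 1 - u + u^2 - u^3 + ... and substitute the series for u.
From the series, [z^2] g = 1; multiply by 2! = 2 to get 2.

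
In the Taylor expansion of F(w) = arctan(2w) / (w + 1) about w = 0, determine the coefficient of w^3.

-2/3

Use 1/(1 - r) = Σ r^k on the denominator, then take the Cauchy product.
F(0) = 0
F′(0) = 2
F′′(0) = -4
F′′′(0) = -4
So c_3 = F′′′(0)/3! = -2/3.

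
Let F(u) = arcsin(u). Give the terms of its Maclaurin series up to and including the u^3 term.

u^3/6 + u

F(0) = 0
F′(0) = 1
F′′(0) = 0
F′′′(0) = 1
Then c_k = F^(k)(0)/k! gives each Taylor coefficient.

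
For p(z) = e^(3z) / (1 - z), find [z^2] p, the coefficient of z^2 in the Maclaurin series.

17/2

Expand each factor separately, then convolve coefficients.
p(0) = 1
p′(0) = 4
p′′(0) = 17
The Taylor polynomial is Σ p^(k)(0)/k! · z^k.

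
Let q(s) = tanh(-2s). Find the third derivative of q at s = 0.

16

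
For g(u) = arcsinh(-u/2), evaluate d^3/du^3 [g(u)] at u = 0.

1/8

Differentiate repeatedly and evaluate at the center.
The coefficient of u^3 in the expansion is 1/48, so g′′′(0) = 3! * (1/48) = 1/8.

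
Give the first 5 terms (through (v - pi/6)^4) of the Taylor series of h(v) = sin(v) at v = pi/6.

(v - pi/6)^4/48 - sqrt(3)*(v - pi/6)^3/12 - (v - pi/6)^2/4 + sqrt(3)*(v - pi/6)/2 + 1/2

Differentiate repeatedly and evaluate at the center.
h(pi/6) = 1/2
h′(pi/6) = sqrt(3)/2
h′′(pi/6) = -1/2
h′′′(pi/6) = -sqrt(3)/2
h^(4)(pi/6) = 1/2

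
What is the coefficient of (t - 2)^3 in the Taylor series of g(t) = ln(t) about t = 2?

g(2) = ln(2)
g′(2) = 1/2
g′′(2) = -1/4
g′′′(2) = 1/4

1/24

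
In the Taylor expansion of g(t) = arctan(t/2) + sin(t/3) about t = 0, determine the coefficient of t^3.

Add the two expansions coefficient-wise.
[t^0] = 0;  [t^1] = 5/6;  [t^2] = 0;  [t^3] = -31/648.

-31/648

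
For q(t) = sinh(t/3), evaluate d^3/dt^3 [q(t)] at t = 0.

Differentiate repeatedly and evaluate at the center.
From the series, [t^3] q = 1/162; multiply by 3! = 6 to get 1/27.

1/27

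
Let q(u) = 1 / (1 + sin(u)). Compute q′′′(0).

Use the geometric series for the reciprocal, then substitute.
From the series, [u^3] q = -5/6; multiply by 3! = 6 to get -5.

-5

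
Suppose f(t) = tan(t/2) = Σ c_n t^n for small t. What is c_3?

1/24

[t^0] = 0;  [t^1] = 1/2;  [t^2] = 0;  [t^3] = 1/24.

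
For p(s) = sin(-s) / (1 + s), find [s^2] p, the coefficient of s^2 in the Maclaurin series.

Multiply the two series term by term and collect like powers.
[s^0] = 0;  [s^1] = -1;  [s^2] = 1.

1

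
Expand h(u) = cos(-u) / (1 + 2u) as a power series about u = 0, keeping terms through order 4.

Multiply the two series term by term and collect like powers.

337*u^4/24 - 7*u^3 + 7*u^2/2 - 2*u + 1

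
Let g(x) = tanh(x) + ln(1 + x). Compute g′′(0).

Combine the two series term by term.
The coefficient of x^2 in the expansion is -1/2, so g′′(0) = 2! * (-1/2) = -1.

-1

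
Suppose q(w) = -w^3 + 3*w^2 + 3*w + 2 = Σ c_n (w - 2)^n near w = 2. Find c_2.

-3

Compute the successive derivatives at the expansion point and divide by k!.
q(2) = 12
q′(2) = 3
q′′(2) = -6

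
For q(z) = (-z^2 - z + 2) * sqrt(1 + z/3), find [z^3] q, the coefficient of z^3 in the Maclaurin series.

Multiply each power in the prefactor through the base expansion.
q(0) = 2
q′(0) = -2/3
q′′(0) = -43/18
q′′′(0) = -8/9

-4/27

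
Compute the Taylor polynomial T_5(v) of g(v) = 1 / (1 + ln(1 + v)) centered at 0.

-347*v^5/60 + 11*v^4/3 - 7*v^3/3 + 3*v^2/2 - v + 1

Expand as Σ (-1)^k u^k with u equal to the inner function's series.
g(0) = 1
g′(0) = -1
g′′(0) = 3
g′′′(0) = -14
g^(4)(0) = 88
g^(5)(0) = -694
The Taylor polynomial is Σ g^(k)(0)/k! · v^k.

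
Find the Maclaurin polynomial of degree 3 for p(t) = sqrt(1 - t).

-t^3/16 - t^2/8 - t/2 + 1

Apply the Taylor formula c_k = f^(k)(a)/k!.
[t^0] = 1;  [t^1] = -1/2;  [t^2] = -1/8;  [t^3] = -1/16.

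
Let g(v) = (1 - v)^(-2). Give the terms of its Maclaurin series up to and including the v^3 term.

g(0) = 1
g′(0) = 2
g′′(0) = 6
g′′′(0) = 24

4*v^3 + 3*v^2 + 2*v + 1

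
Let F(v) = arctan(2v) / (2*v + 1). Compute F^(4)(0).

Use 1/(1 - r) = Σ r^k on the denominator, then take the Cauchy product.
From the series, [v^4] F = -32/3; multiply by 4! = 24 to get -256.

-256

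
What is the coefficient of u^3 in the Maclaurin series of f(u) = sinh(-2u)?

-4/3

Compute the successive derivatives at the expansion point and divide by k!.
f(0) = 0
f′(0) = -2
f′′(0) = 0
f′′′(0) = -8
Then c_k = f^(k)(0)/k! gives each Taylor coefficient.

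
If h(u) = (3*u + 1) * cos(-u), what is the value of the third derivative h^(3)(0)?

-9

Distribute the polynomial across the series and collect like powers.
The coefficient of u^3 in the expansion is -3/2, so h′′′(0) = 3! * (-3/2) = -9.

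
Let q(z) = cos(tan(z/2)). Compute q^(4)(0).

-7/16

Substitute the inner expansion into the outer series and collect powers.
From the series, [z^4] q = -7/384; multiply by 4! = 24 to get -7/16.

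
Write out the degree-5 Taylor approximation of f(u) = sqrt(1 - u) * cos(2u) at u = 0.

-181*u^5/768 + 337*u^4/384 + 15*u^3/16 - 17*u^2/8 - u/2 + 1

Write out both Maclaurin series and multiply, keeping only the needed powers.
f(0) = 1
f′(0) = -1/2
f′′(0) = -17/4
f′′′(0) = 45/8
f^(4)(0) = 337/16
f^(5)(0) = -905/32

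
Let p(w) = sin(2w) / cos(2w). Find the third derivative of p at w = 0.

Write the quotient as an unknown series and match coefficients against numerator = denominator · series.
The coefficient of w^3 in the expansion is 8/3, so p′′′(0) = 3! * (8/3) = 16.

16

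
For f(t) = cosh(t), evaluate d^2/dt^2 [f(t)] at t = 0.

1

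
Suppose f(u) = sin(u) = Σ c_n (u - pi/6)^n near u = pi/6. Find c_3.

c_3 = f′′′(pi/6)/3! = -sqrt(3)/12.

-sqrt(3)/12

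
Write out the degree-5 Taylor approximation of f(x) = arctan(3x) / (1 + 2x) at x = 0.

303*x^5/5 - 6*x^4 + 3*x^3 - 6*x^2 + 3*x

Expand each factor separately, then convolve coefficients.
f(0) = 0
f′(0) = 3
f′′(0) = -12
f′′′(0) = 18
f^(4)(0) = -144
f^(5)(0) = 7272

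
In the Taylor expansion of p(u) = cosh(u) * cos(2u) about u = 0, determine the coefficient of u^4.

-7/24

Multiply the two series term by term and collect like powers.
p(0) = 1
p′(0) = 0
p′′(0) = -3
p′′′(0) = 0
p^(4)(0) = -7
Dividing each by k! gives the coefficients c_0, ..., c_4.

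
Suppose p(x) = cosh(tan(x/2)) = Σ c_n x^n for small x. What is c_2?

1/8

Plug the Maclaurin series of the inner function into that of the outer and collect terms.
p(0) = 1
p′(0) = 0
p′′(0) = 1/4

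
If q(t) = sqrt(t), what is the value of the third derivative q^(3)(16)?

3/8192

Differentiate repeatedly and evaluate at the center.
The coefficient of (t - 16)^3 in the expansion is 1/16384, so q′′′(16) = 3! * (1/16384) = 3/8192.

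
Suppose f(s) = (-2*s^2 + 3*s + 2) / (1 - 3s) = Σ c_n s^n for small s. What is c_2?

Distribute the polynomial across the series and collect like powers.
f(0) = 2
f′(0) = 9
f′′(0) = 50
So c_2 = f′′(0)/2! = 25.

25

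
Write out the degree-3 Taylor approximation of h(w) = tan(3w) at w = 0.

h(0) = 0
h′(0) = 3
h′′(0) = 0
h′′′(0) = 54
Dividing each by k! gives the coefficients c_0, ..., c_3.

9*w^3 + 3*w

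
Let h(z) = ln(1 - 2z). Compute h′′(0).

The coefficient of z^2 in the expansion is -2, so h′′(0) = 2! * (-2) = -4.

-4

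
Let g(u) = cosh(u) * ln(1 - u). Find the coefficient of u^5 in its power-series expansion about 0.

-49/120

Expand each factor separately, then convolve coefficients.
g(0) = 0
g′(0) = -1
g′′(0) = -1
g′′′(0) = -5
g^(4)(0) = -12
g^(5)(0) = -49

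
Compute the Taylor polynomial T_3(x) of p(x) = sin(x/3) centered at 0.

p(0) = 0
p′(0) = 1/3
p′′(0) = 0
p′′′(0) = -1/27

-x^3/162 + x/3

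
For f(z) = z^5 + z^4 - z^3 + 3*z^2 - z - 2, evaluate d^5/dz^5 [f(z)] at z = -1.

The coefficient of (z + 1)^5 in the expansion is 1, so f^(5)(-1) = 5! * (1) = 120.

120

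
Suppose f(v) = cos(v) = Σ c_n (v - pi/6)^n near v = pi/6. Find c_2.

-sqrt(3)/4

c_2 = f′′(pi/6)/2! = -sqrt(3)/4.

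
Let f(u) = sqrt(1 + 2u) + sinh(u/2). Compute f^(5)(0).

3361/32

Combine the two series term by term.
The coefficient of u^5 in the expansion is 3361/3840, so f^(5)(0) = 5! * (3361/3840) = 3361/32.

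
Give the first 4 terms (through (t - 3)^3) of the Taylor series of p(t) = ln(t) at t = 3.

(t - 3)^3/81 - (t - 3)^2/18 + (t - 3)/3 + ln(3)

p(3) = ln(3)
p′(3) = 1/3
p′′(3) = -1/9
p′′′(3) = 2/27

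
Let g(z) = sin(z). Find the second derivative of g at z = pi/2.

The coefficient of (z - pi/2)^2 in the expansion is -1/2, so g′′(pi/2) = 2! * (-1/2) = -1.

-1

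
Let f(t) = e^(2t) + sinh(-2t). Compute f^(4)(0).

Add the two expansions coefficient-wise.
The coefficient of t^4 in the expansion is 2/3, so f^(4)(0) = 4! * (2/3) = 16.

16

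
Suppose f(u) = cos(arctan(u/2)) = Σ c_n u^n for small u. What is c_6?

Substitute the inner expansion into the outer series and collect powers.
f(0) = 1
f′(0) = 0
f′′(0) = -1/4
f′′′(0) = 0
f^(4)(0) = 9/16
f^(5)(0) = 0
f^(6)(0) = -225/64
Dividing each by k! gives the coefficients c_0, ..., c_6.

-5/1024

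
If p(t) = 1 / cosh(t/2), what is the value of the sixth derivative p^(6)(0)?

Divide the numerator series by the denominator series (power-series long division).
The coefficient of t^6 in the expansion is -61/46080, so p^(6)(0) = 6! * (-61/46080) = -61/64.

-61/64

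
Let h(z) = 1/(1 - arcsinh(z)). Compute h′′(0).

2

Substitute the inner expansion into the outer series and collect powers.
The coefficient of z^2 in the expansion is 1, so h′′(0) = 2! * (1) = 2.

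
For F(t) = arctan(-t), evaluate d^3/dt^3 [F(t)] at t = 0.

2

Apply the Taylor formula c_k = f^(k)(a)/k!.
The coefficient of t^3 in the expansion is 1/3, so F′′′(0) = 3! * (1/3) = 2.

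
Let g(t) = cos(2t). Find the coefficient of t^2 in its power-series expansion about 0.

Differentiate repeatedly and evaluate at the center.
g(0) = 1
g′(0) = 0
g′′(0) = -4
So c_2 = g′′(0)/2! = -2.

-2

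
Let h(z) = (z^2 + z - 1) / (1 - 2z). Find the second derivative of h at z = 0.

-2

Shift and add copies of the series according to the polynomial's terms.
From the series, [z^2] h = -1; multiply by 2! = 2 to get -2.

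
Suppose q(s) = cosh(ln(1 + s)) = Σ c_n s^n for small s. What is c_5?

-1/2

Plug the Maclaurin series of the inner function into that of the outer and collect terms.
So c_5 = q^(5)(0)/5! = -1/2.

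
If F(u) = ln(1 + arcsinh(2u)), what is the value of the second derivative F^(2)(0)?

-4

Substitute the inner expansion into the outer series and collect powers.
The coefficient of u^2 in the expansion is -2, so F′′(0) = 2! * (-2) = -4.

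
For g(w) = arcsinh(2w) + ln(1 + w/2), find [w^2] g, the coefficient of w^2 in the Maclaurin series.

-1/8

Expand each term separately and add.
g(0) = 0
g′(0) = 5/2
g′′(0) = -1/4
Dividing each by k! gives the coefficients c_0, ..., c_2.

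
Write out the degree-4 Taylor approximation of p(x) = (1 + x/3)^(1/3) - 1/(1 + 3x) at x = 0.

Combine the two series term by term.
p(0) = 0
p′(0) = 28/9
p′′(0) = -1460/81
p′′′(0) = 118108/729
p^(4)(0) = -12754664/6561
The Taylor polynomial is Σ p^(k)(0)/k! · x^k.

-1594333*x^4/19683 + 59054*x^3/2187 - 730*x^2/81 + 28*x/9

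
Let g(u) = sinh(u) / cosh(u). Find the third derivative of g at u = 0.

-2

Invert the denominator's series and multiply.
From the series, [u^3] g = -1/3; multiply by 3! = 6 to get -2.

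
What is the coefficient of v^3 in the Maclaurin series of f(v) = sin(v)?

Differentiate repeatedly and evaluate at the center.
f(0) = 0
f′(0) = 1
f′′(0) = 0
f′′′(0) = -1
So c_3 = f′′′(0)/3! = -1/6.

-1/6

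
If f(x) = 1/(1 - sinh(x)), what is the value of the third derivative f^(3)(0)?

Substitute the inner expansion into the outer series and collect powers.
The coefficient of x^3 in the expansion is 7/6, so f′′′(0) = 3! * (7/6) = 7.

7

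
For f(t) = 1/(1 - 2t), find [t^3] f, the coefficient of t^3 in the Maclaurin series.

8

f(0) = 1
f′(0) = 2
f′′(0) = 8
f′′′(0) = 48
Dividing each by k! gives the coefficients c_0, ..., c_3.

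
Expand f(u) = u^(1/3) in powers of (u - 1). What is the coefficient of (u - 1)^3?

5/81

[(u - 1)^0] = 1;  [(u - 1)^1] = 1/3;  [(u - 1)^2] = -1/9;  [(u - 1)^3] = 5/81.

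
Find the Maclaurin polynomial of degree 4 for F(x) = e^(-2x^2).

2*x^4 - 2*x^2 + 1

F(0) = 1
F′(0) = 0
F′′(0) = -4
F′′′(0) = 0
F^(4)(0) = 48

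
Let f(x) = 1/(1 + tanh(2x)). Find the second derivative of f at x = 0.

Compose series: expand the inner function first, then feed it into the outer expansion.
The coefficient of x^2 in the expansion is 4, so f′′(0) = 2! * (4) = 8.

8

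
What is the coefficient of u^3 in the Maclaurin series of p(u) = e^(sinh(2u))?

Let u equal the inner series; expand the outer function in u and truncate.
p(0) = 1
p′(0) = 2
p′′(0) = 4
p′′′(0) = 16
So c_3 = p′′′(0)/3! = 8/3.

8/3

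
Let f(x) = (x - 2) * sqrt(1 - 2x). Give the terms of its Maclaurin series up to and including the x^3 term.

x^3/2 + 3*x - 2

Shift and add copies of the series according to the polynomial's terms.
f(0) = -2
f′(0) = 3
f′′(0) = 0
f′′′(0) = 3
Then c_k = f^(k)(0)/k! gives each Taylor coefficient.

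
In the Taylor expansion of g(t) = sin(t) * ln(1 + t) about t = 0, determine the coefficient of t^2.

1

Write out both Maclaurin series and multiply, keeping only the needed powers.
g(0) = 0
g′(0) = 0
g′′(0) = 2
The Taylor polynomial is Σ g^(k)(0)/k! · t^k.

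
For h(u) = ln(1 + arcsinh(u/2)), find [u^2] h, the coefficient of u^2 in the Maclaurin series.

-1/8

Substitute the inner expansion into the outer series and collect powers.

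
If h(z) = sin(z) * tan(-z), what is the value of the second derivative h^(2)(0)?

-2

Write out both Maclaurin series and multiply, keeping only the needed powers.
The coefficient of z^2 in the expansion is -1, so h′′(0) = 2! * (-1) = -2.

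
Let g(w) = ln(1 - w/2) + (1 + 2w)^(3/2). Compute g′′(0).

11/4

Expand each term separately and add.
From the series, [w^2] g = 11/8; multiply by 2! = 2 to get 11/4.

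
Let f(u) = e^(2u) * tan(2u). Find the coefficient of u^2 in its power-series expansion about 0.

4

Take the Cauchy product of the two expansions.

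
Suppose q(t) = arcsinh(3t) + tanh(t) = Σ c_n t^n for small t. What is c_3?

-29/6

Combine the two series term by term.
q(0) = 0
q′(0) = 4
q′′(0) = 0
q′′′(0) = -29
Then c_k = q^(k)(0)/k! gives each Taylor coefficient.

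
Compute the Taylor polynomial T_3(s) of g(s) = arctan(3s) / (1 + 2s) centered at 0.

3*s^3 - 6*s^2 + 3*s

Expand each factor separately, then convolve coefficients.
[s^0] = 0;  [s^1] = 3;  [s^2] = -6;  [s^3] = 3.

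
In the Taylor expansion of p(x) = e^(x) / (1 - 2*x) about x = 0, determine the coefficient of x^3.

79/6

Use 1/(1 - r) = Σ r^k on the denominator, then take the Cauchy product.
p(0) = 1
p′(0) = 3
p′′(0) = 13
p′′′(0) = 79
So c_3 = p′′′(0)/3! = 79/6.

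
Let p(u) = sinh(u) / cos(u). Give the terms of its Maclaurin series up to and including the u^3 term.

Write the quotient as an unknown series and match coefficients against numerator = denominator · series.
p(0) = 0
p′(0) = 1
p′′(0) = 0
p′′′(0) = 4
Then c_k = p^(k)(0)/k! gives each Taylor coefficient.

2*u^3/3 + u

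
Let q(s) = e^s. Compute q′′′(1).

e

The coefficient of (s - 1)^3 in the expansion is e/6, so q′′′(1) = 3! * (e/6) = e.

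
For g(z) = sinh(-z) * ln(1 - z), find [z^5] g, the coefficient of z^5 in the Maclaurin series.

Take the Cauchy product of the two expansions.
So c_5 = g^(5)(0)/5! = 1/3.

1/3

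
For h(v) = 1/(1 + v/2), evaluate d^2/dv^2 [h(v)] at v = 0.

1/2

The coefficient of v^2 in the expansion is 1/4, so h′′(0) = 2! * (1/4) = 1/2.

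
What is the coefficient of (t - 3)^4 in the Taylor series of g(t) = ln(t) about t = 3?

[(t - 3)^0] = ln(3);  [(t - 3)^1] = 1/3;  [(t - 3)^2] = -1/18;  [(t - 3)^3] = 1/81;  [(t - 3)^4] = -1/324.
So c_4 = g^(4)(3)/4! = -1/324.

-1/324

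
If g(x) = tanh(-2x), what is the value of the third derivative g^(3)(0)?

Compute the successive derivatives at the expansion point and divide by k!.
The coefficient of x^3 in the expansion is 8/3, so g′′′(0) = 3! * (8/3) = 16.

16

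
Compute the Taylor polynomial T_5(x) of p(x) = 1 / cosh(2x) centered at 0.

Write the quotient as an unknown series and match coefficients against numerator = denominator · series.
[x^0] = 1;  [x^1] = 0;  [x^2] = -2;  [x^3] = 0;  [x^4] = 10/3;  [x^5] = 0.

10*x^4/3 - 2*x^2 + 1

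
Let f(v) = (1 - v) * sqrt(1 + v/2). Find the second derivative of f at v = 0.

Multiply each power in the prefactor through the base expansion.
The coefficient of v^2 in the expansion is -9/32, so f′′(0) = 2! * (-9/32) = -9/16.

-9/16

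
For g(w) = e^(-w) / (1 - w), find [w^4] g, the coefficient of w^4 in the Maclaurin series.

Expand 1/(denominator) as a geometric series and multiply by the numerator's series.
[w^0] = 1;  [w^1] = 0;  [w^2] = 1/2;  [w^3] = 1/3;  [w^4] = 3/8.

3/8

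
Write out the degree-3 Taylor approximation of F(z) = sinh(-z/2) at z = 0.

-z^3/48 - z/2

[z^0] = 0;  [z^1] = -1/2;  [z^2] = 0;  [z^3] = -1/48.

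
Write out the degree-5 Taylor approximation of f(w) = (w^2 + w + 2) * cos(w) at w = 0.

w^5/24 - 5*w^4/12 - w^3/2 + w + 2

Shift and add copies of the series according to the polynomial's terms.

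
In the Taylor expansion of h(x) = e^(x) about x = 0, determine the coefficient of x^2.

1/2

Use the known series and substitute for the argument.
h(0) = 1
h′(0) = 1
h′′(0) = 1
So c_2 = h′′(0)/2! = 1/2.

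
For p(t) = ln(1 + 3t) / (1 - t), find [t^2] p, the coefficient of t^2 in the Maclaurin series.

-3/2

Take the Cauchy product of the two expansions.
p(0) = 0
p′(0) = 3
p′′(0) = -3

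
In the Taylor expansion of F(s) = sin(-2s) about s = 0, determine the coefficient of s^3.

[s^0] = 0;  [s^1] = -2;  [s^2] = 0;  [s^3] = 4/3.

4/3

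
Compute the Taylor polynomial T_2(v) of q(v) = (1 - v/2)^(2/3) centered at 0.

-v^2/36 - v/3 + 1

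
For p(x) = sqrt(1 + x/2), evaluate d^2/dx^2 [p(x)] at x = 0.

From the series, [x^2] p = -1/32; multiply by 2! = 2 to get -1/16.

-1/16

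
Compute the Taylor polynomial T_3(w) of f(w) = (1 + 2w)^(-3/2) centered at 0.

-35*w^3/2 + 15*w^2/2 - 3*w + 1

f(0) = 1
f′(0) = -3
f′′(0) = 15
f′′′(0) = -105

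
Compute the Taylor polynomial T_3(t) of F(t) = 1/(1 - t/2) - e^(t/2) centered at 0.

Combine the two series term by term.
[t^0] = 0;  [t^1] = 0;  [t^2] = 1/8;  [t^3] = 5/48.

5*t^3/48 + t^2/8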